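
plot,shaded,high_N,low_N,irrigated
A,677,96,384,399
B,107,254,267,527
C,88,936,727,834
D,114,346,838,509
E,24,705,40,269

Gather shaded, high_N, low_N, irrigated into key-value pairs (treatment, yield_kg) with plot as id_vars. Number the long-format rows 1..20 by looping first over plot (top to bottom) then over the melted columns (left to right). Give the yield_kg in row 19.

20 rows total (5 × 4). Row 19: index ⌊(19-1)/4⌋ = 4 into plot → E; (19-1) mod 4 = 2 into the melted columns → low_N.
So row 19 is (E, low_N, 40); yield_kg = 40.

40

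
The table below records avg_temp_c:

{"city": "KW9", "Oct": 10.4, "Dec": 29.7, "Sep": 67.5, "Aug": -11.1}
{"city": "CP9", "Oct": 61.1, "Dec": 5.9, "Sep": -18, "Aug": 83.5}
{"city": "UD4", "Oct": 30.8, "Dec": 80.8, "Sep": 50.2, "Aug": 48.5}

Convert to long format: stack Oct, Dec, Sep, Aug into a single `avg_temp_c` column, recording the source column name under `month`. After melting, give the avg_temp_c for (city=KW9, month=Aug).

-11.1

Unpivoting turns each (city, wide-column) pair into one long row.
The wide cell at row KW9, column Aug holds -11.1, so the long row (KW9, Aug) has avg_temp_c=-11.1.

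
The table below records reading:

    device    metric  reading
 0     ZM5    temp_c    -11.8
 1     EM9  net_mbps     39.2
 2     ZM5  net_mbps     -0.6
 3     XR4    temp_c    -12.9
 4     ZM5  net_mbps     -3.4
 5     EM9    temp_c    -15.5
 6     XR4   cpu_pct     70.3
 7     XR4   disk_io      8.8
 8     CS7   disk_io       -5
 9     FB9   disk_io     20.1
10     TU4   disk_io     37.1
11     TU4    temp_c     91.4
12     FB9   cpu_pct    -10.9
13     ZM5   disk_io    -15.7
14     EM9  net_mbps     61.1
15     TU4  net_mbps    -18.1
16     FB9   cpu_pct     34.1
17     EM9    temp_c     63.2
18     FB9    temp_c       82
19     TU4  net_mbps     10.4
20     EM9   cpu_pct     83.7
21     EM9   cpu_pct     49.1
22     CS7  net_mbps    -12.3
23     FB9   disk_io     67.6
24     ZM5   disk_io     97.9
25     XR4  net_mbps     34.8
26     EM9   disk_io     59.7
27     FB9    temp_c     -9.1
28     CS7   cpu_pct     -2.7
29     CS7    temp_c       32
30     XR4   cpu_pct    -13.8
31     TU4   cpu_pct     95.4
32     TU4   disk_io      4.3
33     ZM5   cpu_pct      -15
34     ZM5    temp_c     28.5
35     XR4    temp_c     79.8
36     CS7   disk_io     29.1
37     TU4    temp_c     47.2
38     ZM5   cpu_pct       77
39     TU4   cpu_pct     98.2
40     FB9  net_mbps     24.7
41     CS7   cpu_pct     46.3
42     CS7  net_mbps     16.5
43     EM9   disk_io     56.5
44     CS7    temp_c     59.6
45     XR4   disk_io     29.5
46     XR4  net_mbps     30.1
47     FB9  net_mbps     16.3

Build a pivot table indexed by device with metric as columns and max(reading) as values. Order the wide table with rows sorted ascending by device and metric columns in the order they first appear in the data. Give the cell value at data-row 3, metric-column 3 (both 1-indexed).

With rows sorted ascending by device, row 3 is device=FB9. metric columns in first-appearance order: temp_c, net_mbps, cpu_pct, disk_io; column 3 is cpu_pct.
Long rows with device=FB9, metric=cpu_pct: max(-10.9, 34.1) = 34.1.

34.1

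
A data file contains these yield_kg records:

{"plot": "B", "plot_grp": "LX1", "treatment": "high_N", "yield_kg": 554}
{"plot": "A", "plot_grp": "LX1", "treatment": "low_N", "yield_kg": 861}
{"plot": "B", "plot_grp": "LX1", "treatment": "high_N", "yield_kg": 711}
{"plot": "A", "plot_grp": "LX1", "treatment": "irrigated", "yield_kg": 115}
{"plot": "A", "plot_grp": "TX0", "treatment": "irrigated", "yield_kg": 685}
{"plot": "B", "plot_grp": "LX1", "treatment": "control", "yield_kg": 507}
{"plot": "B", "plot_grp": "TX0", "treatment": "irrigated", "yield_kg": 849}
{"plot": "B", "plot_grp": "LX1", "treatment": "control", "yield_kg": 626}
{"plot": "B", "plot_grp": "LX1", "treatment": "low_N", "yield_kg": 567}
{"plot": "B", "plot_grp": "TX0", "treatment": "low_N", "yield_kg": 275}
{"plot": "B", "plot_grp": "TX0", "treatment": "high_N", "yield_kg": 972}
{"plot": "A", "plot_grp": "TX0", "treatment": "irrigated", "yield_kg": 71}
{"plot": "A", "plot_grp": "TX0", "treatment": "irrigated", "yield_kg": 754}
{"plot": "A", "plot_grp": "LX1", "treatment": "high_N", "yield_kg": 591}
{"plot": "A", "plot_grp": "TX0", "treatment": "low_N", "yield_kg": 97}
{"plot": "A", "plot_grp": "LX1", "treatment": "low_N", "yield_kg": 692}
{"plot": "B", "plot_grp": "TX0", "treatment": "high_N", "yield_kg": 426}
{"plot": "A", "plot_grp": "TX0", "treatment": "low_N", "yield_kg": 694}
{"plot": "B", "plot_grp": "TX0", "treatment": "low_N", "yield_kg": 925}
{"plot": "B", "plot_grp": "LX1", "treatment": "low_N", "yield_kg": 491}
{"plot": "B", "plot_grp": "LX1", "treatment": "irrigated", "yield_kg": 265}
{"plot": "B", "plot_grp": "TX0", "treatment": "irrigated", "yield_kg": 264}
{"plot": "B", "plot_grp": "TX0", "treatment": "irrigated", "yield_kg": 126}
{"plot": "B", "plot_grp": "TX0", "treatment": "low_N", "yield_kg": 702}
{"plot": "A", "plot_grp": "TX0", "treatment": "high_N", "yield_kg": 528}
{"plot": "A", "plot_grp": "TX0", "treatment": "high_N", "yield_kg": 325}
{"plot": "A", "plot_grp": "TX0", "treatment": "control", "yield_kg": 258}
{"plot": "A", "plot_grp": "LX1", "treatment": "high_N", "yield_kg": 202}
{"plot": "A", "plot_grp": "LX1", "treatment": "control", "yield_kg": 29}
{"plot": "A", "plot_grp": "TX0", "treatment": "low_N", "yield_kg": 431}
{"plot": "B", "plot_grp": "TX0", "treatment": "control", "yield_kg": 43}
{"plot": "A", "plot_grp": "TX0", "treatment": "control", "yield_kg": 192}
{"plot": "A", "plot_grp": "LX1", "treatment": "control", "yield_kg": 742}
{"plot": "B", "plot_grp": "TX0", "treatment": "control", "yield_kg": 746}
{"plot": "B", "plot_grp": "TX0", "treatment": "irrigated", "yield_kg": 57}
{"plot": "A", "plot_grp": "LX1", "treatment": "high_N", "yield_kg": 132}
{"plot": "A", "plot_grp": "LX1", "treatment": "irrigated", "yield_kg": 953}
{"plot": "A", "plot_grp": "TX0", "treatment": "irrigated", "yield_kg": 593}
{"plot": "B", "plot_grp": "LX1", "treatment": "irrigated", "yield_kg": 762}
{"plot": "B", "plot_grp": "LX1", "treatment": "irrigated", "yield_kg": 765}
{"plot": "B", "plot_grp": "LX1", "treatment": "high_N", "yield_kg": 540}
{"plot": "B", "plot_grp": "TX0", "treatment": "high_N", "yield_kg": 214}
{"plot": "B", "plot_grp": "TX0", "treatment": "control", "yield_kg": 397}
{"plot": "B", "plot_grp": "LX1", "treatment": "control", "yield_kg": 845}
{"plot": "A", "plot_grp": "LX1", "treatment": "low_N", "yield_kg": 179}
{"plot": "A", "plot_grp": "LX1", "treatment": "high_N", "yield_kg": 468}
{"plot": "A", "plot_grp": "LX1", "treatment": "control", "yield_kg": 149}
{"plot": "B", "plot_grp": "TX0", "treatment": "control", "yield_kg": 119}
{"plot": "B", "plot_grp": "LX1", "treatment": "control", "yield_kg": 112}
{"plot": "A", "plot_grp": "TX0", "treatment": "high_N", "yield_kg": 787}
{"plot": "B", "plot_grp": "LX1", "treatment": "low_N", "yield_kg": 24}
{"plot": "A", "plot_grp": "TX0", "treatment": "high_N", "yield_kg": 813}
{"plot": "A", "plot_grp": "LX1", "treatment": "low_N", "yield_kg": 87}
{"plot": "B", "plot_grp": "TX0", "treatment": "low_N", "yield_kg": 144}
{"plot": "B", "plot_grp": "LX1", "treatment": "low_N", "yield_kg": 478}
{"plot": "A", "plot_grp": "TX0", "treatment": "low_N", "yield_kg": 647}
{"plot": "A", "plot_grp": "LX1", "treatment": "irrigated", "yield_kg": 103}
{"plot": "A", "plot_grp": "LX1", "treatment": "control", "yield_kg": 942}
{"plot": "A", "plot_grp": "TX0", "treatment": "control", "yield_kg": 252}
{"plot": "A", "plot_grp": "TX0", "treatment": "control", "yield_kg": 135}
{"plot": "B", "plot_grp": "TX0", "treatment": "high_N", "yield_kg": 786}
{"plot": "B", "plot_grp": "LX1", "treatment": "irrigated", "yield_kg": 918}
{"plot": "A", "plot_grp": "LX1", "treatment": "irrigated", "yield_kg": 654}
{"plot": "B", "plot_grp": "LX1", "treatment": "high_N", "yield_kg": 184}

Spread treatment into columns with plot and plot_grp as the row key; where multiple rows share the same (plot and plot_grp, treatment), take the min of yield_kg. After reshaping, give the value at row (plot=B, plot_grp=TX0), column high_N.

214

Rows with plot=B, plot_grp=TX0 and treatment=high_N: yield_kg values are 972, 426, 214, 786.
min(972, 426, 214, 786) = 214.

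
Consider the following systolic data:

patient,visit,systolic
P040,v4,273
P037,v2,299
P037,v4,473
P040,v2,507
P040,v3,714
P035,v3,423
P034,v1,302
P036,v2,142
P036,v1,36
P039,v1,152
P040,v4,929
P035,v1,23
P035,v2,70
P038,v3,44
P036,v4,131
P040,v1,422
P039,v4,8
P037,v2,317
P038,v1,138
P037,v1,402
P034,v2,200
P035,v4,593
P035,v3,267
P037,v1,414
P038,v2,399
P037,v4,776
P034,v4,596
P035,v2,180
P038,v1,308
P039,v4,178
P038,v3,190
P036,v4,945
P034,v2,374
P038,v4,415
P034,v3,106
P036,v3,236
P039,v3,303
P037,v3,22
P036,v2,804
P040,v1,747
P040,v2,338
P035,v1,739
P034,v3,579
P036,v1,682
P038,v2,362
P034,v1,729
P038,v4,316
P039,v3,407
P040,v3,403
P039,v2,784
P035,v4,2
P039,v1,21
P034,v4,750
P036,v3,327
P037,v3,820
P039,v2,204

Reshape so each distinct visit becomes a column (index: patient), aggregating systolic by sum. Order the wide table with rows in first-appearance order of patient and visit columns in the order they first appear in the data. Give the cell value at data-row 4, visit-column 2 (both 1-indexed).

With rows in first-appearance order of patient, row 4 is patient=P034. visit columns in first-appearance order: v4, v2, v3, v1; column 2 is v2.
Long rows with patient=P034, visit=v2: 200 + 374 = 574.

574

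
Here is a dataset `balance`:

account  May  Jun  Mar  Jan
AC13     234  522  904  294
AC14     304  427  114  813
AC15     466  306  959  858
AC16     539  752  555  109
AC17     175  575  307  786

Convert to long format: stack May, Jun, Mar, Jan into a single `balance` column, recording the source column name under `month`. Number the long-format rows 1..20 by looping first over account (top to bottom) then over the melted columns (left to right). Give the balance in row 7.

114

20 rows total (5 × 4). Row 7: index ⌊(7-1)/4⌋ = 1 into account → AC14; (7-1) mod 4 = 2 into the melted columns → Mar.
So row 7 is (AC14, Mar, 114); balance = 114.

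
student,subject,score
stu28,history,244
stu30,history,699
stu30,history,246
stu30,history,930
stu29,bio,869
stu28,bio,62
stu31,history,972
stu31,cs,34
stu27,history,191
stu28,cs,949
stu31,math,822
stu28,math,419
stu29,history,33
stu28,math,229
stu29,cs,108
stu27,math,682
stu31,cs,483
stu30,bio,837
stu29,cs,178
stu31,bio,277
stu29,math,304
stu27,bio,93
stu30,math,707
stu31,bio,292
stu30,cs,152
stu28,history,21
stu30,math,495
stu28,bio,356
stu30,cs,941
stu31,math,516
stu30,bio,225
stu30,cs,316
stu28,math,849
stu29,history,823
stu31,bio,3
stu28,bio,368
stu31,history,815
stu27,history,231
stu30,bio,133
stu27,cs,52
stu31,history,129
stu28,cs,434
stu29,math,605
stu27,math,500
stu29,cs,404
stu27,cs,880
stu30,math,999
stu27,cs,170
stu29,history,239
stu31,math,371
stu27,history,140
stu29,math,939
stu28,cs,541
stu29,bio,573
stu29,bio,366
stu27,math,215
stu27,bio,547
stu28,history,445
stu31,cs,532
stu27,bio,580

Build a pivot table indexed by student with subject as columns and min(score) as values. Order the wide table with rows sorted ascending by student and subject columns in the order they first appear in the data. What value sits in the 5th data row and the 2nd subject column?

3

With rows sorted ascending by student, row 5 is student=stu31. subject columns in first-appearance order: history, bio, cs, math; column 2 is bio.
Long rows with student=stu31, subject=bio: min(277, 292, 3) = 3.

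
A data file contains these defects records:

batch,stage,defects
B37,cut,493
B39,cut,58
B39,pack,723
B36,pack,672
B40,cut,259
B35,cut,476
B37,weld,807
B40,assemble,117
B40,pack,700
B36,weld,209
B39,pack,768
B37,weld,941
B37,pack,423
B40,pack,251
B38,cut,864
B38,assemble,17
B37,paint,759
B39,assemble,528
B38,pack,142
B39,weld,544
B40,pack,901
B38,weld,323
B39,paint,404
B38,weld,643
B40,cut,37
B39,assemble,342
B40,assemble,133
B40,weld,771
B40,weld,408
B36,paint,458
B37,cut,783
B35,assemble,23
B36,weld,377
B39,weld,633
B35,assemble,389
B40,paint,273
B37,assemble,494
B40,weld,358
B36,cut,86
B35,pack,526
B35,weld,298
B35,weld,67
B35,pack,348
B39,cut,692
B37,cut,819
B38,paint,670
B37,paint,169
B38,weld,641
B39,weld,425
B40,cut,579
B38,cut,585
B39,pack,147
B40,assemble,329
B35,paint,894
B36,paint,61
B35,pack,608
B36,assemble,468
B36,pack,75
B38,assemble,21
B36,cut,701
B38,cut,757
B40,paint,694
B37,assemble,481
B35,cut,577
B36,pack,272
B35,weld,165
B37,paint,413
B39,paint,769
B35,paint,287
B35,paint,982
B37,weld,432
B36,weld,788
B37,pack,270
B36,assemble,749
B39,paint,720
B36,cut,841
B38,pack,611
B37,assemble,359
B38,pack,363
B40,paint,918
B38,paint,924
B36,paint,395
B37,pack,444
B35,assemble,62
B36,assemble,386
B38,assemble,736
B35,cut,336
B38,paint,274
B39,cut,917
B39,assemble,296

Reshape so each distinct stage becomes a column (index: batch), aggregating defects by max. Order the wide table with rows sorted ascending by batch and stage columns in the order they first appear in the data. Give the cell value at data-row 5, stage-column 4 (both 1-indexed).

528

With rows sorted ascending by batch, row 5 is batch=B39. stage columns in first-appearance order: cut, pack, weld, assemble, paint; column 4 is assemble.
Long rows with batch=B39, stage=assemble: max(528, 342, 296) = 528.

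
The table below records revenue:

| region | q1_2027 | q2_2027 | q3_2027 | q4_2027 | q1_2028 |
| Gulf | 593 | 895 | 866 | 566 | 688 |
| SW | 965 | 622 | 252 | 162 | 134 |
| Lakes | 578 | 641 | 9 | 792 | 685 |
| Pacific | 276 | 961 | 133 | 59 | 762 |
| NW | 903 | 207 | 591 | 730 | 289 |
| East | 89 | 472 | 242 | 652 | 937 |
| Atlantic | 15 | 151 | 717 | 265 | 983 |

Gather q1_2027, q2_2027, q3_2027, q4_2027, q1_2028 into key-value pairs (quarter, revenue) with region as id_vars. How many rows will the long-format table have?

35

7 region values × 5 melted columns = 35 rows.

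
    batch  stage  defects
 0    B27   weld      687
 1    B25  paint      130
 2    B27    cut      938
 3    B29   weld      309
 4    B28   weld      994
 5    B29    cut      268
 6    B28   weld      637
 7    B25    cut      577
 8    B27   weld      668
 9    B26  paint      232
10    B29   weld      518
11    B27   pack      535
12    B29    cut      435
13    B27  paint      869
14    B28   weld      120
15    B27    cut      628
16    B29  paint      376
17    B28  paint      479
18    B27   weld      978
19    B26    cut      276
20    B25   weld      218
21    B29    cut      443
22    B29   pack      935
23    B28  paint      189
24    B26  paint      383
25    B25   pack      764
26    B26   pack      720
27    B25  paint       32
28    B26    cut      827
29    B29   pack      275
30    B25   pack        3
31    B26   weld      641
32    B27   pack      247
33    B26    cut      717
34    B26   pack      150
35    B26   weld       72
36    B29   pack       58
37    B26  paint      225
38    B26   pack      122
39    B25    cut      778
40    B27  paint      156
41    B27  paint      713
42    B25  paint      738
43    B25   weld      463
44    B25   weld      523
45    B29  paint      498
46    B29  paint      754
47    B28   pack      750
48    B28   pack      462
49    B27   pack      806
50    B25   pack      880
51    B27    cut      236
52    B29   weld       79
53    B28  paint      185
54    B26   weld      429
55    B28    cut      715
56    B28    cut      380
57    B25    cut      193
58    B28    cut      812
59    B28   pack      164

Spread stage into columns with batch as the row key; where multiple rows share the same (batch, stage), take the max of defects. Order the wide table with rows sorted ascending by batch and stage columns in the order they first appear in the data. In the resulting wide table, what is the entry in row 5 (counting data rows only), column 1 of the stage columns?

518

With rows sorted ascending by batch, row 5 is batch=B29. stage columns in first-appearance order: weld, paint, cut, pack; column 1 is weld.
Long rows with batch=B29, stage=weld: max(309, 518, 79) = 518.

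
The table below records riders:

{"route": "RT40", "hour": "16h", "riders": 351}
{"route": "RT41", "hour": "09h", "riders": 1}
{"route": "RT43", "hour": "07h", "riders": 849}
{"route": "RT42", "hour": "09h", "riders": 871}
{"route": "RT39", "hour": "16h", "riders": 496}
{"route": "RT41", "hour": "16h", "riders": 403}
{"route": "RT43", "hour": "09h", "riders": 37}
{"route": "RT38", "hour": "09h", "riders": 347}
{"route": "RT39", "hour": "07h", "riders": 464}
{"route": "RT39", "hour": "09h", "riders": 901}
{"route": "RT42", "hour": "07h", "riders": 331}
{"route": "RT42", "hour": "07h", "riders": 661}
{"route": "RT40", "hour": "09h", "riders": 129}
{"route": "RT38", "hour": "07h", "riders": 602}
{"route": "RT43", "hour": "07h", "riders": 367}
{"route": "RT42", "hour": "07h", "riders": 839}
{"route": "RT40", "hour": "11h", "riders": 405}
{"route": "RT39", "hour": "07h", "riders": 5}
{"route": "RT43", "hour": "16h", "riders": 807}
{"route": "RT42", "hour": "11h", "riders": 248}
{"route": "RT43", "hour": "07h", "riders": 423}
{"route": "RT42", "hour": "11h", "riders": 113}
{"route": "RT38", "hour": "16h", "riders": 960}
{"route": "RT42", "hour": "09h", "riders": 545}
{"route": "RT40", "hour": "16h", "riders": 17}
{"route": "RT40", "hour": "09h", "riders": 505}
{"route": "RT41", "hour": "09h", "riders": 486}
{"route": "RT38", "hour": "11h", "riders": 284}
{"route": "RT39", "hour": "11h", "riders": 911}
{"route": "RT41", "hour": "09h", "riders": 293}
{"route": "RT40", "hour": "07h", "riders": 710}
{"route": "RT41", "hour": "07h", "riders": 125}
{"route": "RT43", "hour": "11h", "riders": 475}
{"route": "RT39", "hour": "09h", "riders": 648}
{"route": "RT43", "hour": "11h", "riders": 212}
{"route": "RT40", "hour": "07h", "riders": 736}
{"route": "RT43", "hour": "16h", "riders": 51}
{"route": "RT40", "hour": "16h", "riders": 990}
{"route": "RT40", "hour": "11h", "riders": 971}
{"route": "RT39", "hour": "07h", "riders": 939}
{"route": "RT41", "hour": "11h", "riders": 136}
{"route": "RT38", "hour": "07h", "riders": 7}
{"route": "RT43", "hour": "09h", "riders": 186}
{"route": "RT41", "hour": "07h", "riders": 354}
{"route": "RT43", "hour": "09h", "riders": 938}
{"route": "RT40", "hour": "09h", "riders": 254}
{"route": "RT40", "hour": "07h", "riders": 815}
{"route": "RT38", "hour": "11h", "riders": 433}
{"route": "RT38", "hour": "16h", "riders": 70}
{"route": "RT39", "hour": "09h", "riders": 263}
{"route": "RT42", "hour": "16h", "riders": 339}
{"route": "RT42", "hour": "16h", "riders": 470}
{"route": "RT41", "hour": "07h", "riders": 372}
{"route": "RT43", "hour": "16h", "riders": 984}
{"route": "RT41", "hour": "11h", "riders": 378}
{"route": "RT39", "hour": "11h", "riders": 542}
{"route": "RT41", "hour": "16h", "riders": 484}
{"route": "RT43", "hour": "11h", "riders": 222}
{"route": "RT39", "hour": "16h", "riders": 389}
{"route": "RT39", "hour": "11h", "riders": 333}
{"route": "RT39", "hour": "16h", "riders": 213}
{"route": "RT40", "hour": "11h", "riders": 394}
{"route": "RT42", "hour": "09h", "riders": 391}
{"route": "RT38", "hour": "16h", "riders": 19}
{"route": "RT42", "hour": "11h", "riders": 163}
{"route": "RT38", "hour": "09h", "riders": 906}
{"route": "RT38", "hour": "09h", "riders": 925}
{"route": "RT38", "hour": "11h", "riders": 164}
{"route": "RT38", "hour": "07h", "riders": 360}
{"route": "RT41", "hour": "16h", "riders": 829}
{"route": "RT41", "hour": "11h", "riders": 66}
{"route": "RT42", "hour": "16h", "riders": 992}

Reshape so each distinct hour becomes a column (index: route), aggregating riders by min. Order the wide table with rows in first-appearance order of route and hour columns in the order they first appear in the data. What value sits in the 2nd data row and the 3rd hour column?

125

With rows in first-appearance order of route, row 2 is route=RT41. hour columns in first-appearance order: 16h, 09h, 07h, 11h; column 3 is 07h.
Long rows with route=RT41, hour=07h: min(125, 354, 372) = 125.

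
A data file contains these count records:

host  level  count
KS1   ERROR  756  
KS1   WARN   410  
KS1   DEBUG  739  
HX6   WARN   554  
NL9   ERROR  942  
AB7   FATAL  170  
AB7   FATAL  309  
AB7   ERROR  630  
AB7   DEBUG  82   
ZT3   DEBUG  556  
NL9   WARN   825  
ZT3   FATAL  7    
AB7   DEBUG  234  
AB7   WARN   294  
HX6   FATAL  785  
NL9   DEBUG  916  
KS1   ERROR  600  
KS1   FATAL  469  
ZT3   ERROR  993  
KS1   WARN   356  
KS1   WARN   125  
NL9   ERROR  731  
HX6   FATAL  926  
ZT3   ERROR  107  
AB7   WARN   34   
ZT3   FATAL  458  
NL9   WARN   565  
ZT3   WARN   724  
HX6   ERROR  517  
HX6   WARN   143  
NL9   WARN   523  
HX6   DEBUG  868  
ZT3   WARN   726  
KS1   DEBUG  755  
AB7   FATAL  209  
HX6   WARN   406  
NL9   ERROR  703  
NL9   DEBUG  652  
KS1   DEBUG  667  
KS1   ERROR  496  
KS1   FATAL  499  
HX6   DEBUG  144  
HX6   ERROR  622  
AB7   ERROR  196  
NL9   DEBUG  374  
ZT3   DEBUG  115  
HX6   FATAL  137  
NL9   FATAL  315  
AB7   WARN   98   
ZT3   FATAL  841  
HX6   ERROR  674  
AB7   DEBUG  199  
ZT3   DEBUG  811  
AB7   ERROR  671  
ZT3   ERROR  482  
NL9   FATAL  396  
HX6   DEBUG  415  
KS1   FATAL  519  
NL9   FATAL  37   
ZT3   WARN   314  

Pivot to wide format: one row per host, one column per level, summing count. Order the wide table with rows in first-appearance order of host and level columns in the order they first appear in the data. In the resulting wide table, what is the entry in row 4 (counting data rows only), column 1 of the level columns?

With rows in first-appearance order of host, row 4 is host=AB7. level columns in first-appearance order: ERROR, WARN, DEBUG, FATAL; column 1 is ERROR.
Long rows with host=AB7, level=ERROR: 630 + 196 + 671 = 1497.

1497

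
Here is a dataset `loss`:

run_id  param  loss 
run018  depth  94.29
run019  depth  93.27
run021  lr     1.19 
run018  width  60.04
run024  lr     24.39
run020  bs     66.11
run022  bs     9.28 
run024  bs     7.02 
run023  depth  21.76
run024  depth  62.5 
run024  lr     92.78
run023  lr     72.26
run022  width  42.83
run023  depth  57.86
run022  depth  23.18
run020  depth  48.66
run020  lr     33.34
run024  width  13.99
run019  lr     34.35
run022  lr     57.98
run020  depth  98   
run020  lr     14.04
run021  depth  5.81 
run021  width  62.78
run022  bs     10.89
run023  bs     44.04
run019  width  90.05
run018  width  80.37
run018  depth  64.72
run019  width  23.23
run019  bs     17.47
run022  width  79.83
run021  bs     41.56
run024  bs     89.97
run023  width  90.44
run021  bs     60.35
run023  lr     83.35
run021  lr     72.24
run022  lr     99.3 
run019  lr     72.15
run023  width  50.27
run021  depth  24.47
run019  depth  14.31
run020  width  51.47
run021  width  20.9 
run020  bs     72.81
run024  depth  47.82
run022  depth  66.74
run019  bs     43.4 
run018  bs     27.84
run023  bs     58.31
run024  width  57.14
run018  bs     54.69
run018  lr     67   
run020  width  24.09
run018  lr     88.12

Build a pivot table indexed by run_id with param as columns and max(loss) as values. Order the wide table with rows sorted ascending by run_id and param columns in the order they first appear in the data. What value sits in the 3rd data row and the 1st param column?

With rows sorted ascending by run_id, row 3 is run_id=run020. param columns in first-appearance order: depth, lr, width, bs; column 1 is depth.
Long rows with run_id=run020, param=depth: max(48.66, 98) = 98.

98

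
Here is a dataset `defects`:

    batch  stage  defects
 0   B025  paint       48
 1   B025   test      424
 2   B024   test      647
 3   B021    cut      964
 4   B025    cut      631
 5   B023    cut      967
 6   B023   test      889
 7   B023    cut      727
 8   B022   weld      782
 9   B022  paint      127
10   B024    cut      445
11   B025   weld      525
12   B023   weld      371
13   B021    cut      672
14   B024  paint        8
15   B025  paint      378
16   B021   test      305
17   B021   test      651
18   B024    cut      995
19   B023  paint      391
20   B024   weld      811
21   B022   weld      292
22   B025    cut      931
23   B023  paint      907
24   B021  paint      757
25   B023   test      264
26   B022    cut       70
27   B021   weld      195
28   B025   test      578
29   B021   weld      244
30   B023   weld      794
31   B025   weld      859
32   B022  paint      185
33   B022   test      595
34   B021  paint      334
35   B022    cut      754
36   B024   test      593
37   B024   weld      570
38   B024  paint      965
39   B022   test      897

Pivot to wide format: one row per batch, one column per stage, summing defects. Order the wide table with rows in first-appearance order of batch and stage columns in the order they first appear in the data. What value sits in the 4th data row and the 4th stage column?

With rows in first-appearance order of batch, row 4 is batch=B023. stage columns in first-appearance order: paint, test, cut, weld; column 4 is weld.
Long rows with batch=B023, stage=weld: 371 + 794 = 1165.

1165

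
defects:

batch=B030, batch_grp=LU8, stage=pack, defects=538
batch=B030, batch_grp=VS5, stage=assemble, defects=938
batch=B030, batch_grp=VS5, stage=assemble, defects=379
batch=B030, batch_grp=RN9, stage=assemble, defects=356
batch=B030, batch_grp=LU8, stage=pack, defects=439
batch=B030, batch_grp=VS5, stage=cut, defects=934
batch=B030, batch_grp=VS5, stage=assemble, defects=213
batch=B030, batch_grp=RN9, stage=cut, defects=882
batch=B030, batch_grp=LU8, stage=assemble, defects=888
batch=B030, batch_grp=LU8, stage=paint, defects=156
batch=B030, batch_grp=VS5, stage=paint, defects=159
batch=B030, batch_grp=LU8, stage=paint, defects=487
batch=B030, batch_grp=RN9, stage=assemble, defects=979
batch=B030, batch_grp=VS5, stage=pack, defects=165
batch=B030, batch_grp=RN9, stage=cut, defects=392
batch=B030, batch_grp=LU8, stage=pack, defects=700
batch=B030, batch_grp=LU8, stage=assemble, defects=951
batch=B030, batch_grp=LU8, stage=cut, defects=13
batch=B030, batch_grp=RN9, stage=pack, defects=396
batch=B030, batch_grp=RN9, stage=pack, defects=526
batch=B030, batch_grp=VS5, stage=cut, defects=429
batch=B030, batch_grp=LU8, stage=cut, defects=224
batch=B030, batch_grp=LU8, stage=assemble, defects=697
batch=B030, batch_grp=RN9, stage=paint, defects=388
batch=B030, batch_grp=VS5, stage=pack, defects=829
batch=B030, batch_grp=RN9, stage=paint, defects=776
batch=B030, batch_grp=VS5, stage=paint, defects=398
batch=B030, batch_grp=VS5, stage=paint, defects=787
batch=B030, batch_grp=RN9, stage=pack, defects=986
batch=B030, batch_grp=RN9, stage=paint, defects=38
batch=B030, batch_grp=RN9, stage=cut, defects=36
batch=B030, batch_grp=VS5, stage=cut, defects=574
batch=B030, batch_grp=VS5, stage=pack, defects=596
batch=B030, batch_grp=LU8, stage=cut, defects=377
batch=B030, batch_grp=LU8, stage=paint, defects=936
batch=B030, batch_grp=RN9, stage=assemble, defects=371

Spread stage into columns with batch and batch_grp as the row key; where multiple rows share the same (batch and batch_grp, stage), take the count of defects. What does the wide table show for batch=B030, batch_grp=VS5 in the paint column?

3

Rows with batch=B030, batch_grp=VS5 and stage=paint: defects values are 159, 398, 787.
3 rows match — count = 3.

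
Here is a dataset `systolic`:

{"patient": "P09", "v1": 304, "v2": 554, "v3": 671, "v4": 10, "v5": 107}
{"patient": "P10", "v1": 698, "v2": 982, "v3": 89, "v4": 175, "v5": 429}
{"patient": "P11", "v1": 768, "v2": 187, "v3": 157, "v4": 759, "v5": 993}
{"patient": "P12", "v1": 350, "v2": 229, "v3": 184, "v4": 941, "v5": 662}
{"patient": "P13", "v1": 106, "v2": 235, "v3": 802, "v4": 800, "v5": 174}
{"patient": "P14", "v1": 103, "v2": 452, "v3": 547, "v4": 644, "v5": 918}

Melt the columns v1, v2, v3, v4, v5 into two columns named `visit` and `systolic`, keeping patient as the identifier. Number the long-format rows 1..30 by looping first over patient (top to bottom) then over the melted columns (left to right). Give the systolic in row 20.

30 rows total (6 × 5). Row 20: index ⌊(20-1)/5⌋ = 3 into patient → P12; (20-1) mod 5 = 4 into the melted columns → v5.
So row 20 is (P12, v5, 662); systolic = 662.

662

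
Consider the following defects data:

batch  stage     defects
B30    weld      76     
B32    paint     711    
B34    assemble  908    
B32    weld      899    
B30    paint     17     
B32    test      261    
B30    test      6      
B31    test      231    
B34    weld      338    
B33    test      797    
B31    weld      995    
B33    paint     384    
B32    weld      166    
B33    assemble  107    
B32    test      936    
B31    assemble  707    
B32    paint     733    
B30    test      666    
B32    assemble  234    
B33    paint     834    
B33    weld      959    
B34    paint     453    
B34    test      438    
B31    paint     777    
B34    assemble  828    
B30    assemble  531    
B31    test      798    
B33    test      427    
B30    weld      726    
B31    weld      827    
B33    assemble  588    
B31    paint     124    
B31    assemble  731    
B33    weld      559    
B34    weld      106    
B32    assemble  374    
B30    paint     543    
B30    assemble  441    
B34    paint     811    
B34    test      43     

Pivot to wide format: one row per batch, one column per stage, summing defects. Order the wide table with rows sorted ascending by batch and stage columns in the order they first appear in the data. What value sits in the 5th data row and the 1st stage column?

444

With rows sorted ascending by batch, row 5 is batch=B34. stage columns in first-appearance order: weld, paint, assemble, test; column 1 is weld.
Long rows with batch=B34, stage=weld: 338 + 106 = 444.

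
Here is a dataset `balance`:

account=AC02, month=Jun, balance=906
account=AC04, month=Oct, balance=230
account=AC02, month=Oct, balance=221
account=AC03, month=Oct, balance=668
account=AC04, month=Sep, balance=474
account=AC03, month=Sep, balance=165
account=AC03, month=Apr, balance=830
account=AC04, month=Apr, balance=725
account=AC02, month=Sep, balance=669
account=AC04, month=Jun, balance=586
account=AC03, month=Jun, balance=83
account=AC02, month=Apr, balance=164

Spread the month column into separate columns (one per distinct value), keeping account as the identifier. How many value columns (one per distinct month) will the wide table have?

4

4 distinct month values: Oct, Sep, Apr, Jun.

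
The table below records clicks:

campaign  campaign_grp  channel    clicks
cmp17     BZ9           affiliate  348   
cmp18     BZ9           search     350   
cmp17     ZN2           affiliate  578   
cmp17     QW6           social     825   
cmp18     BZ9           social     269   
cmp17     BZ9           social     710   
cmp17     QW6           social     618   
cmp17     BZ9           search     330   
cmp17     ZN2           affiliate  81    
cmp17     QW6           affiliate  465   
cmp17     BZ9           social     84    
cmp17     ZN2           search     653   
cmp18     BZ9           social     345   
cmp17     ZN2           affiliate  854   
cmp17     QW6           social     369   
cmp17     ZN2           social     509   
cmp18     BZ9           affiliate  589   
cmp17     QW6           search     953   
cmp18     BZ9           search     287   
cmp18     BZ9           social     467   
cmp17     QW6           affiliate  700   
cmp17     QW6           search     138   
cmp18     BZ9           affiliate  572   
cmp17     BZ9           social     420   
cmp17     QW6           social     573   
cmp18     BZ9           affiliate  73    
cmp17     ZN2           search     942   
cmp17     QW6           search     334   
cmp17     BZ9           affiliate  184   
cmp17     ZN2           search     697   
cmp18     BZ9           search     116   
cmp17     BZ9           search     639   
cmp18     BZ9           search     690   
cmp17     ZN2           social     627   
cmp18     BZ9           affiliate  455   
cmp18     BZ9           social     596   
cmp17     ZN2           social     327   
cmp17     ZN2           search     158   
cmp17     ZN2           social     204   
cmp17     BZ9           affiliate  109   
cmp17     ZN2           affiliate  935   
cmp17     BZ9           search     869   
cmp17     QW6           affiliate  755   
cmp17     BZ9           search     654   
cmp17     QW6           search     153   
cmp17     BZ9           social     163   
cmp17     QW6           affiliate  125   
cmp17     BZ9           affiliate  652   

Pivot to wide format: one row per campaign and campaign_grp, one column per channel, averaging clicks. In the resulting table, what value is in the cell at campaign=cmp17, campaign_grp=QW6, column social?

596.25

Rows with campaign=cmp17, campaign_grp=QW6 and channel=social: clicks values are 825, 618, 369, 573.
(825 + 618 + 369 + 573) / 4 = 596.25.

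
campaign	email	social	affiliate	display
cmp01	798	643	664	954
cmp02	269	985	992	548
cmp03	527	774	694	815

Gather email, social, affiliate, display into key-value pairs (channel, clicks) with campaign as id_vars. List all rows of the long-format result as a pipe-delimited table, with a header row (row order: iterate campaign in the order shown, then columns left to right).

| campaign | channel | clicks |
| cmp01 | email | 798 |
| cmp01 | social | 643 |
| cmp01 | affiliate | 664 |
| cmp01 | display | 954 |
| cmp02 | email | 269 |
| cmp02 | social | 985 |
| cmp02 | affiliate | 992 |
| cmp02 | display | 548 |
| cmp03 | email | 527 |
| cmp03 | social | 774 |
| cmp03 | affiliate | 694 |
| cmp03 | display | 815 |

Each (campaign, column) pair becomes one row: 3 × 4 = 12 rows.
For example, (cmp01, email) → clicks=798.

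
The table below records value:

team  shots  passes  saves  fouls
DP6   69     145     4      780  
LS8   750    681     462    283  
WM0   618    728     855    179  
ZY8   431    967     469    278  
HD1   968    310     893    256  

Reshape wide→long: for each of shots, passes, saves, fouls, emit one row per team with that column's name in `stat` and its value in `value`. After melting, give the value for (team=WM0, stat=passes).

728

Unpivoting turns each (team, wide-column) pair into one long row.
The wide cell at row WM0, column passes holds 728, so the long row (WM0, passes) has value=728.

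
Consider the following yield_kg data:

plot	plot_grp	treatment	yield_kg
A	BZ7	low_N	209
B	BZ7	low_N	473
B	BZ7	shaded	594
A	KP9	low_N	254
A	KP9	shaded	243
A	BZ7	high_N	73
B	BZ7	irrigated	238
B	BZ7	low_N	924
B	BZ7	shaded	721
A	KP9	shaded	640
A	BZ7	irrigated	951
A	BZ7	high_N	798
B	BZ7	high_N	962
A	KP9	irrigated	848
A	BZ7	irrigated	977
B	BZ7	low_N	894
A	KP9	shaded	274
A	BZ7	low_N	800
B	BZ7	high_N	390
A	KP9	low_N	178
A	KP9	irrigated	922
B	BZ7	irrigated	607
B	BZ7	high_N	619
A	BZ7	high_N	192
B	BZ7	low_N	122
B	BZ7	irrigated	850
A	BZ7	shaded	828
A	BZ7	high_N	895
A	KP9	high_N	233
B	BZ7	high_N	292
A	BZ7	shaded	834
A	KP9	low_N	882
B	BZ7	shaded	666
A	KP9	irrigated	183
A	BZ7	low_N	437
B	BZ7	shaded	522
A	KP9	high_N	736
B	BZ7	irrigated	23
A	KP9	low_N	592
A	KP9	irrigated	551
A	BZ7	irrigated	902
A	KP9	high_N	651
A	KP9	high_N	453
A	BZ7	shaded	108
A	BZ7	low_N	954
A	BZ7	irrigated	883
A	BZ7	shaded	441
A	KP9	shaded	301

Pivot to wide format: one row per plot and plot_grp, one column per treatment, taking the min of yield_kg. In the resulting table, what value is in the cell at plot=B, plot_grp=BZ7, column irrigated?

Rows with plot=B, plot_grp=BZ7 and treatment=irrigated: yield_kg values are 238, 607, 850, 23.
min(238, 607, 850, 23) = 23.

23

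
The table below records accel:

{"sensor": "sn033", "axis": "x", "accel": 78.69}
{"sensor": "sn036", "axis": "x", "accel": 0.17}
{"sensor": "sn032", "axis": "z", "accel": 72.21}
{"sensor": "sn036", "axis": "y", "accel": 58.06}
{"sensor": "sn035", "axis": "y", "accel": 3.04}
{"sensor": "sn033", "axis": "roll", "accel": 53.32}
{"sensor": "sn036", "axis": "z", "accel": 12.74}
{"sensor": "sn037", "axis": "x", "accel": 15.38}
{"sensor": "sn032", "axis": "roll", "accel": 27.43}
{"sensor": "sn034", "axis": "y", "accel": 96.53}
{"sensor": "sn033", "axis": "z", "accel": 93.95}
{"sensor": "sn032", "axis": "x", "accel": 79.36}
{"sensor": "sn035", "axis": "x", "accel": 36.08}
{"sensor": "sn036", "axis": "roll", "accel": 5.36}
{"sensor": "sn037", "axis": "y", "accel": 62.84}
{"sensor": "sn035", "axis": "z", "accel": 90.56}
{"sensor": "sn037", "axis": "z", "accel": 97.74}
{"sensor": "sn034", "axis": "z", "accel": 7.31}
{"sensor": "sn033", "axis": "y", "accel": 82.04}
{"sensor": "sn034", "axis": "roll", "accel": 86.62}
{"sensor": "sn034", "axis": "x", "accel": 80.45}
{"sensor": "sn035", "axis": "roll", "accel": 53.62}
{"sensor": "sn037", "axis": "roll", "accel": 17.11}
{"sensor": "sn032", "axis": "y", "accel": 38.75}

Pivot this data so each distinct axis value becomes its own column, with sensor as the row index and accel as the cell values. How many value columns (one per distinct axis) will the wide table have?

4

4 distinct axis values: z, roll, x, y.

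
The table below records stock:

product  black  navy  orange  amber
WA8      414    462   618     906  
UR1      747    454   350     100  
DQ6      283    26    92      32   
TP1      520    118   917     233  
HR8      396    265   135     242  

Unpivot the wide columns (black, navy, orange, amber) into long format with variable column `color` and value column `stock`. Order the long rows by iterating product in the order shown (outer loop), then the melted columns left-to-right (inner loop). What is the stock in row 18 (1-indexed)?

265

20 rows total (5 × 4). Row 18: index ⌊(18-1)/4⌋ = 4 into product → HR8; (18-1) mod 4 = 1 into the melted columns → navy.
So row 18 is (HR8, navy, 265); stock = 265.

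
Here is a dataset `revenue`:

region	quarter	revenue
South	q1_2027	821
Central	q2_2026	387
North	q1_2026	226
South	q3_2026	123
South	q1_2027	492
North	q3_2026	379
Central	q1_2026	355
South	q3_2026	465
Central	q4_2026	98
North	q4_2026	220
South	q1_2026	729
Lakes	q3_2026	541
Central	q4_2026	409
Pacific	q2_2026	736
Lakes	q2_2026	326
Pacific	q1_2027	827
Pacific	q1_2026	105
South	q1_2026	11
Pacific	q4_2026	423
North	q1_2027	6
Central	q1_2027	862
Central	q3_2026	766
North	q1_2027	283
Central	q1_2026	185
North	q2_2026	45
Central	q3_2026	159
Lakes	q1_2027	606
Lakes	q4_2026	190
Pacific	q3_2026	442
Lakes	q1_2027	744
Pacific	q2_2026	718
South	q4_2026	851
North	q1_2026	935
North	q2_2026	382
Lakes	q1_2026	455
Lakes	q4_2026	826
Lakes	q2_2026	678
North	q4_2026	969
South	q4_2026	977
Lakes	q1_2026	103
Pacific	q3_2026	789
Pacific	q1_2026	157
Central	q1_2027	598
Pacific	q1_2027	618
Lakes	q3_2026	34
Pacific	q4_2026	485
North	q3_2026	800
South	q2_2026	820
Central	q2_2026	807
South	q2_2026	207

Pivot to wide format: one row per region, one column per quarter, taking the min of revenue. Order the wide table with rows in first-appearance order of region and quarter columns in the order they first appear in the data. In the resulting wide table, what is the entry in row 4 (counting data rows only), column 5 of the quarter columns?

With rows in first-appearance order of region, row 4 is region=Lakes. quarter columns in first-appearance order: q1_2027, q2_2026, q1_2026, q3_2026, q4_2026; column 5 is q4_2026.
Long rows with region=Lakes, quarter=q4_2026: min(190, 826) = 190.

190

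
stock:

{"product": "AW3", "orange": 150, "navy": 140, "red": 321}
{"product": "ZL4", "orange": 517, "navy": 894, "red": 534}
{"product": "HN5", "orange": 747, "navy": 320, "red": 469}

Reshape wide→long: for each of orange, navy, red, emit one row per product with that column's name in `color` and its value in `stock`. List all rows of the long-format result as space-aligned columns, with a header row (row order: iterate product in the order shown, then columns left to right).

product  color   stock
AW3      orange  150  
AW3      navy    140  
AW3      red     321  
ZL4      orange  517  
ZL4      navy    894  
ZL4      red     534  
HN5      orange  747  
HN5      navy    320  
HN5      red     469  

Each (product, column) pair becomes one row: 3 × 3 = 9 rows.
For example, (AW3, orange) → stock=150.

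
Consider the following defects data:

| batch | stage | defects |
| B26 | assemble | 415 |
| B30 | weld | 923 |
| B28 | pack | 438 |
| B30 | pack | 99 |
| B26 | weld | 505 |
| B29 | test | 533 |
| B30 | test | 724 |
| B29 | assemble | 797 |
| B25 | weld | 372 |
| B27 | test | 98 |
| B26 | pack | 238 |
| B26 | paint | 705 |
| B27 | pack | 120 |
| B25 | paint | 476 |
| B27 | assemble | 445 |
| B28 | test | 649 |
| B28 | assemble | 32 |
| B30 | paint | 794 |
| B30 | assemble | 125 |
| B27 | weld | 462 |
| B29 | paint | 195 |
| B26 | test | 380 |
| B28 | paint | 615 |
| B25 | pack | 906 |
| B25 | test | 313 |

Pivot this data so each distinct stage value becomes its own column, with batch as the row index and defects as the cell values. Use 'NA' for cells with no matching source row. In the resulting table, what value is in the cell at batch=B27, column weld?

The long row with batch=B27, stage=weld has defects=462.

462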